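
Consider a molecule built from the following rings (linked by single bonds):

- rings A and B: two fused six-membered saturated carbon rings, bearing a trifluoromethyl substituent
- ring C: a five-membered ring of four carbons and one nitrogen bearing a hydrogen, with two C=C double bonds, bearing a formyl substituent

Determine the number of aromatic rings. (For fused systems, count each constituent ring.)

1

Ring A has only sp³ atoms, so it is not fully conjugated — not aromatic (cyclohexane ring).
Ring B has only sp³ atoms, so it is not fully conjugated — not aromatic (cyclohexane ring).
Ring C is fully conjugated (every ring atom contributes a p orbital); 2 ring double bonds (4 π electrons) plus a heteroatom lone pair (2) give 6 π electrons. 6 = 4(1)+2, so ring C is aromatic (pyrrole).
Aromatic: C. Total: 1.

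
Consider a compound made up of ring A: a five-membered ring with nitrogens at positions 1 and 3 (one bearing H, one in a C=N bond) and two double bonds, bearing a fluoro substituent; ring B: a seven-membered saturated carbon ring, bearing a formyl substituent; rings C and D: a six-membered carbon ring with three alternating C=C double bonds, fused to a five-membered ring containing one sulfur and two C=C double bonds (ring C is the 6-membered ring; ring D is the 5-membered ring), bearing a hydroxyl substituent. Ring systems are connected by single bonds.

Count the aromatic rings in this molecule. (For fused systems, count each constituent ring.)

Ring A is planar and fully conjugated; 2 ring double bonds (4 π electrons) plus a heteroatom lone pair (2) give 6 π electrons. That satisfies 4n+2 with n=1, so ring A is aromatic (imidazole).
Ring B has only sp³ atoms, so it is not fully conjugated — not aromatic (cycloheptane).
Rings C and D form a fused bicyclic system (with one sulfur) with 9 sp² atoms and 10 π electrons from ring double bonds plus a heteroatom lone pair. 10 = 4(2)+2, so the system is aromatic and both rings count as aromatic (benzothiophene).
Aromatic: A, C, D. Total: 3.

3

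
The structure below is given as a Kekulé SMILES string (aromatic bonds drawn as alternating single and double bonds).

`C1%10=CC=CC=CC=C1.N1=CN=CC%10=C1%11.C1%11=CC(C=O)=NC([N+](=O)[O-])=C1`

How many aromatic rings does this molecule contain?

2

The SMILES encodes an eight-membered carbon ring with four alternating C=C double bonds; a six-membered ring with nitrogens at positions 1 and 3 and three alternating double bonds; a six-membered ring of five carbons and one nitrogen with three alternating double bonds.
The 8-membered ring has only sp² ring atoms; a planar conformation would have a fully conjugated π system of 8 electrons. But 8 = 4(2), which is 4n not 4n+2, so it is not aromatic (cyclooctatetraene) — cyclooctatetraene distorts into a non-planar tub to avoid antiaromaticity.
The 6-membered ring with two nitrogens (1,3) is planar and fully conjugated; 3 ring double bonds give 6 π electrons. Since 6 = 4n+2 (n=1), it is aromatic (pyrimidine).
The 6-membered ring with one nitrogen is fully conjugated (every ring atom contributes a p orbital); 3 ring double bonds give 6 π electrons. 6 = 4(1)+2, so it is aromatic (pyridine).
2 of the 3 rings are aromatic. Total: 2.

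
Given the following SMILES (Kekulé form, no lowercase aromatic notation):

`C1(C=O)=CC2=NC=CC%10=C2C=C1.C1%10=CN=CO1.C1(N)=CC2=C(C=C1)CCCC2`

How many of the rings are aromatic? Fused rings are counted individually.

The SMILES encodes two fused six-membered rings, each with three alternating double bonds; one ring is all carbon and the other has one ring nitrogen; a five-membered ring with an oxygen at position 1 and a nitrogen at position 3 (in a C=N bond), with two double bonds; a six-membered carbon ring with three alternating C=C double bonds, fused to a saturated six-membered carbon ring.
The fused 6/6-membered bicyclic (with one nitrogen) is a single π system with 10 sp² atoms and 10 π electrons from ring double bonds. 10 = 4(2)+2, so the system is aromatic and both rings count as aromatic (quinoline).
The 5-membered ring with one oxygen and one =N– is planar and fully conjugated; 2 ring double bonds (4 π electrons) plus a heteroatom lone pair (2) give 6 π electrons. 6 = 4(1)+2, so it is aromatic (oxazole).
The 6-membered ring is fully conjugated (every ring atom contributes a p orbital); 3 ring double bonds give 6 π electrons. Since 6 = 4n+2 (n=1), it is aromatic (benzene ring).
The second 6-membered ring has four sp³ carbons, so it is not fully conjugated — not aromatic (cyclohexane ring).
4 of the 5 rings are aromatic. Total: 4.

4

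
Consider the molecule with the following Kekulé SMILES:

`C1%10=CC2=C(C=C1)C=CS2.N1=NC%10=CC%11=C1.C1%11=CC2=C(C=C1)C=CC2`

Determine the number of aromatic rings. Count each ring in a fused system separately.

The SMILES encodes a six-membered carbon ring with three alternating C=C double bonds, fused to a five-membered ring containing one sulfur and two C=C double bonds; a six-membered ring with two adjacent nitrogens and three alternating double bonds; a six-membered carbon ring with three alternating C=C double bonds, fused to a five-membered carbon ring containing one C=C double bond and one sp³ carbon.
The fused 6/5-membered bicyclic (with one sulfur) is a single π system with 9 sp² atoms and 10 π electrons from ring double bonds plus a heteroatom lone pair. 10 = 4(2)+2, so the system is aromatic and both rings count as aromatic (benzothiophene).
The 6-membered ring with two nitrogens (1,2) is fully conjugated (every ring atom contributes a p orbital); 3 ring double bonds give 6 π electrons. 6 = 4(1)+2, so it is aromatic (pyridazine).
The 6-membered ring is fully conjugated (every ring atom contributes a p orbital); 3 ring double bonds give 6 π electrons. Since 6 = 4n+2 (n=1), it is aromatic (benzene ring).
The 5-membered ring has one sp³ carbon, so it is not fully conjugated — not aromatic (cyclopentene ring).
4 of the 5 rings are aromatic. Total: 4.

4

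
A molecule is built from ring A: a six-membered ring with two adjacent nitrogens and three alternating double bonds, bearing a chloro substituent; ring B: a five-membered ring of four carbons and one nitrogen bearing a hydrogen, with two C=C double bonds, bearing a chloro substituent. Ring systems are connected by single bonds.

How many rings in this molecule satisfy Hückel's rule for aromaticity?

2

Ring A is planar and fully conjugated; 3 ring double bonds give 6 π electrons. 6 = 4(1)+2, so ring A is aromatic (pyridazine).
Ring B is planar and fully conjugated; 2 ring double bonds (4 π electrons) plus a heteroatom lone pair (2) give 6 π electrons. Since 6 = 4n+2 (n=1), ring B is aromatic (pyrrole).
Aromatic: A, B. Total: 2.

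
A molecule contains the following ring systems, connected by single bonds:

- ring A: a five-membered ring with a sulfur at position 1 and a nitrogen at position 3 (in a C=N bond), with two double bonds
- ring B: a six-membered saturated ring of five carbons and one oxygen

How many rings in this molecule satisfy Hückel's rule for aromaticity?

1

Ring A is fully conjugated (every ring atom contributes a p orbital); 2 ring double bonds (4 π electrons) plus a heteroatom lone pair (2) give 6 π electrons. Since 6 = 4n+2 (n=1), ring A is aromatic (thiazole).
Ring B has only sp³ atoms, so it is not fully conjugated — not aromatic (tetrahydropyran).
Aromatic: A. Total: 1.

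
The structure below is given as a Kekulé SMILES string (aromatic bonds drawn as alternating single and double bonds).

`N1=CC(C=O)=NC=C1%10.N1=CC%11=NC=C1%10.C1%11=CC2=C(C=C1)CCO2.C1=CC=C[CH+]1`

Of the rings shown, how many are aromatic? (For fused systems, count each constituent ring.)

The SMILES encodes a six-membered ring with nitrogens at positions 1 and 4 and three alternating double bonds; a six-membered ring with nitrogens at positions 1 and 4 and three alternating double bonds; a six-membered carbon ring with three alternating C=C double bonds, fused to a five-membered ring containing one oxygen and two sp³ carbons; a five-membered all-carbon ring bearing a positive charge on one carbon, with two C=C double bonds.
The 6-membered ring with two nitrogens (1,4) has a continuous p-orbital overlap around the ring; 3 ring double bonds give 6 π electrons. 6 = 4(1)+2, so it is aromatic (pyrazine).
The second 6-membered ring with two nitrogens (1,4) has a continuous p-orbital overlap around the ring; 3 ring double bonds give 6 π electrons. That satisfies 4n+2 with n=1, so it is aromatic (pyrazine).
The 6-membered ring is fully conjugated (every ring atom contributes a p orbital); 3 ring double bonds give 6 π electrons. 6 = 4(1)+2, so it is aromatic (benzene ring).
The 5-membered ring with one oxygen has two sp³ carbons, so it is not fully conjugated — not aromatic (oxolane ring).
The 5-membered ring has only sp² ring atoms; a planar conformation would have a fully conjugated π system of 4 electrons. But 4 = 4(1), which is 4n not 4n+2, so it is not aromatic (cyclopentadienyl cation).
3 of the 5 rings are aromatic. Total: 3.

3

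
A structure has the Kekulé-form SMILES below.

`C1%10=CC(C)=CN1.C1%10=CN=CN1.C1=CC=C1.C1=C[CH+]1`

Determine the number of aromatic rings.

3

The SMILES encodes a five-membered ring of four carbons and one nitrogen bearing a hydrogen, with two C=C double bonds; a five-membered ring with nitrogens at positions 1 and 3 (one bearing H, one in a C=N bond) and two double bonds; a four-membered carbon ring with two alternating C=C double bonds; a three-membered all-carbon ring bearing a positive charge on one carbon, with one C=C double bond.
The 5-membered ring with one N–H has a continuous p-orbital overlap around the ring; 2 ring double bonds (4 π electrons) plus a heteroatom lone pair (2) give 6 π electrons. Since 6 = 4n+2 (n=1), it is aromatic (pyrrole).
The 5-membered ring with two nitrogens (one N–H, one =N–) is planar and fully conjugated; 2 ring double bonds (4 π electrons) plus a heteroatom lone pair (2) give 6 π electrons. 6 = 4(1)+2, so it is aromatic (imidazole).
The 4-membered ring has only sp² ring atoms; a planar conformation would have a fully conjugated π system of 4 electrons. But 4 = 4(1), which is 4n not 4n+2, so it is not aromatic (cyclobutadiene) — cyclobutadiene is antiaromatic and distorts to a rectangle.
The 3-membered ring is fully conjugated (every ring atom contributes a p orbital); 1 ring double bond (2 π electrons) plus the carbocation's empty p orbital (0, but keeps the ring conjugated) give 2 π electrons. Since 2 = 4n+2 (n=0), it is aromatic (cyclopropenyl cation).
3 of the 4 rings are aromatic. Total: 3.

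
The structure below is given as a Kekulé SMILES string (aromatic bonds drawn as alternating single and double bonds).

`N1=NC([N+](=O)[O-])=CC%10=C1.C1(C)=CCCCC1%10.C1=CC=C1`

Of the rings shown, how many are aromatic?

1

The SMILES encodes a six-membered ring with two adjacent nitrogens and three alternating double bonds; a six-membered carbon ring with one C=C double bond; a four-membered carbon ring with two alternating C=C double bonds.
The 6-membered ring with two nitrogens (1,2) has a continuous p-orbital overlap around the ring; 3 ring double bonds give 6 π electrons. That satisfies 4n+2 with n=1, so it is aromatic (pyridazine).
The 6-membered ring has four sp³ carbons, so it is not fully conjugated — not aromatic (cyclohexene).
The 4-membered ring has only sp² ring atoms; a planar conformation would have a fully conjugated π system of 4 electrons. But 4 = 4(1), which is 4n not 4n+2, so it is not aromatic (cyclobutadiene) — cyclobutadiene is antiaromatic and distorts to a rectangle.
1 of the 3 rings is aromatic. Total: 1.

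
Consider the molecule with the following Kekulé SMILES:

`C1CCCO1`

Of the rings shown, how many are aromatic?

The SMILES encodes a five-membered saturated ring of four carbons and one oxygen.
The 5-membered ring with one oxygen has only sp³ atoms, so it is not fully conjugated — not aromatic (tetrahydrofuran).

0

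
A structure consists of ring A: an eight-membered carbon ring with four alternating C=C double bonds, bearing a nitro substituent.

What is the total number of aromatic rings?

0

Ring A has only sp² ring atoms; a planar conformation would have a fully conjugated π system of 8 electrons. But 8 = 4(2), which is 4n not 4n+2, so ring A is not aromatic (cyclooctatetraene) — cyclooctatetraene distorts into a non-planar tub to avoid antiaromaticity.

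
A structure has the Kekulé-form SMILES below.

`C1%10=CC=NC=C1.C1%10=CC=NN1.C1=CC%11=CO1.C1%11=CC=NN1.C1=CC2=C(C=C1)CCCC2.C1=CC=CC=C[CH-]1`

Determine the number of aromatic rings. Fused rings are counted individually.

5

The SMILES encodes a six-membered ring of five carbons and one nitrogen with three alternating double bonds; a five-membered ring with two adjacent nitrogens (one bearing H, one in a double bond) and two double bonds; a five-membered ring of four carbons and one oxygen, with two C=C double bonds; a five-membered ring with two adjacent nitrogens (one bearing H, one in a double bond) and two double bonds; a six-membered carbon ring with three alternating C=C double bonds, fused to a saturated six-membered carbon ring; a seven-membered all-carbon ring bearing a negative charge on one carbon, with three C=C double bonds.
The 6-membered ring with one nitrogen is planar and fully conjugated; 3 ring double bonds give 6 π electrons. Since 6 = 4n+2 (n=1), it is aromatic (pyridine).
The 5-membered ring with two adjacent nitrogens (one N–H, one =N–) is fully conjugated (every ring atom contributes a p orbital); 2 ring double bonds (4 π electrons) plus a heteroatom lone pair (2) give 6 π electrons. Since 6 = 4n+2 (n=1), it is aromatic (pyrazole).
The 5-membered ring with one oxygen has a continuous p-orbital overlap around the ring; 2 ring double bonds (4 π electrons) plus a heteroatom lone pair (2) give 6 π electrons. 6 = 4(1)+2, so it is aromatic (furan).
The second 5-membered ring with two adjacent nitrogens (one N–H, one =N–) is planar and fully conjugated; 2 ring double bonds (4 π electrons) plus a heteroatom lone pair (2) give 6 π electrons. Since 6 = 4n+2 (n=1), it is aromatic (pyrazole).
The 6-membered ring has a continuous p-orbital overlap around the ring; 3 ring double bonds give 6 π electrons. That satisfies 4n+2 with n=1, so it is aromatic (benzene ring).
The second 6-membered ring has four sp³ carbons, so it is not fully conjugated — not aromatic (cyclohexane ring).
The 7-membered ring has only sp² ring atoms; a planar conformation would have a fully conjugated π system of 8 electrons. But 8 = 4(2), which is 4n not 4n+2, so it is not aromatic (cycloheptatrienyl anion).
5 of the 7 rings are aromatic. Total: 5.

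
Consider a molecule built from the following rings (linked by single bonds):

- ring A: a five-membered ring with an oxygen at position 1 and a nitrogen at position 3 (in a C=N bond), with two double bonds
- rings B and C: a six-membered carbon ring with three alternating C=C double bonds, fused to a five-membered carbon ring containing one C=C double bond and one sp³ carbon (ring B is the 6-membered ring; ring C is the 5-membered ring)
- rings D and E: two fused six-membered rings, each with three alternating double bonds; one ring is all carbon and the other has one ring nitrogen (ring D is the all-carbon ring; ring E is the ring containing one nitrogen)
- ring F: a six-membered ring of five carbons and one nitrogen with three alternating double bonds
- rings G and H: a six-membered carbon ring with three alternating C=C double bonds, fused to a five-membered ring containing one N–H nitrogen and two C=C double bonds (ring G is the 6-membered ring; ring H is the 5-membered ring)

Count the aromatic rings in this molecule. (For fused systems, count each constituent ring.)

7

Ring A has a continuous p-orbital overlap around the ring; 2 ring double bonds (4 π electrons) plus a heteroatom lone pair (2) give 6 π electrons. 6 = 4(1)+2, so ring A is aromatic (oxazole).
Ring B is planar and fully conjugated; 3 ring double bonds give 6 π electrons. 6 = 4(1)+2, so ring B is aromatic (benzene ring).
Ring C has one sp³ carbon, so it is not fully conjugated — not aromatic (cyclopentene ring).
Rings D and E form a fused bicyclic system (with one nitrogen) with 10 sp² atoms and 10 π electrons from ring double bonds. 10 = 4(2)+2, so the system is aromatic and both rings count as aromatic (quinoline).
Ring F has a continuous p-orbital overlap around the ring; 3 ring double bonds give 6 π electrons. 6 = 4(1)+2, so ring F is aromatic (pyridine).
Rings G and H form a fused bicyclic system (with one N–H) with 9 sp² atoms and 10 π electrons from ring double bonds plus a heteroatom lone pair. 10 = 4(2)+2, so the system is aromatic and both rings count as aromatic (indole).
Aromatic: A, B, D, E, F, G, H. Total: 7.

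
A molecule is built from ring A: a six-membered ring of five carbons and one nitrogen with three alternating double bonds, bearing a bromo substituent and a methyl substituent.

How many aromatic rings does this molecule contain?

Ring A is planar and fully conjugated; 3 ring double bonds give 6 π electrons. That satisfies 4n+2 with n=1, so ring A is aromatic (pyridine).

1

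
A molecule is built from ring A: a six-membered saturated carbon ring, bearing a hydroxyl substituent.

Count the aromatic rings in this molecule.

0

Ring A has only sp³ atoms, so it is not fully conjugated — not aromatic (cyclohexane).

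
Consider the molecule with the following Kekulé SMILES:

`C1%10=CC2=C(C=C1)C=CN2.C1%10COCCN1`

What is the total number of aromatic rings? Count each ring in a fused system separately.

The SMILES encodes a six-membered carbon ring with three alternating C=C double bonds, fused to a five-membered ring containing one N–H nitrogen and two C=C double bonds; a six-membered saturated ring with an oxygen and an N–H nitrogen at positions 1 and 4.
The fused 6/5-membered bicyclic (with one N–H) is a single π system with 9 sp² atoms and 10 π electrons from ring double bonds plus a heteroatom lone pair. 10 = 4(2)+2, so the system is aromatic and both rings count as aromatic (indole).
The 6-membered ring with one oxygen and one N–H (1,4) has only sp³ atoms, so it is not fully conjugated — not aromatic (morpholine).
2 of the 3 rings are aromatic. Total: 2.

2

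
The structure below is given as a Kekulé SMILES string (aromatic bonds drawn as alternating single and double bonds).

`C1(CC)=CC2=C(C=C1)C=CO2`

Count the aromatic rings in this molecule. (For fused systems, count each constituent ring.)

2

The SMILES encodes a six-membered carbon ring with three alternating C=C double bonds, fused to a five-membered ring containing one oxygen and two C=C double bonds.
The fused 6/5-membered bicyclic (with one oxygen) is a single π system with 9 sp² atoms and 10 π electrons from ring double bonds plus a heteroatom lone pair. 10 = 4(2)+2, so the system is aromatic and both rings count as aromatic (benzofuran).
2 of the 2 rings are aromatic. Total: 2.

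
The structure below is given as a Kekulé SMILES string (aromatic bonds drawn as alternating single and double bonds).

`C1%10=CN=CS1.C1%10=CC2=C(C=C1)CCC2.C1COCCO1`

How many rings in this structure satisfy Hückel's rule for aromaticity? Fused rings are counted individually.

2

The SMILES encodes a five-membered ring with a sulfur at position 1 and a nitrogen at position 3 (in a C=N bond), with two double bonds; a six-membered carbon ring with three alternating C=C double bonds, fused to a saturated five-membered carbon ring; a six-membered saturated ring with oxygens at positions 1 and 4.
The 5-membered ring with one sulfur and one =N– is planar and fully conjugated; 2 ring double bonds (4 π electrons) plus a heteroatom lone pair (2) give 6 π electrons. That satisfies 4n+2 with n=1, so it is aromatic (thiazole).
The 6-membered ring has a continuous p-orbital overlap around the ring; 3 ring double bonds give 6 π electrons. 6 = 4(1)+2, so it is aromatic (benzene ring).
The 5-membered ring has three sp³ carbons, so it is not fully conjugated — not aromatic (cyclopentane ring).
The 6-membered ring with two oxygens (1,4) has only sp³ atoms, so it is not fully conjugated — not aromatic (1,4-dioxane).
2 of the 4 rings are aromatic. Total: 2.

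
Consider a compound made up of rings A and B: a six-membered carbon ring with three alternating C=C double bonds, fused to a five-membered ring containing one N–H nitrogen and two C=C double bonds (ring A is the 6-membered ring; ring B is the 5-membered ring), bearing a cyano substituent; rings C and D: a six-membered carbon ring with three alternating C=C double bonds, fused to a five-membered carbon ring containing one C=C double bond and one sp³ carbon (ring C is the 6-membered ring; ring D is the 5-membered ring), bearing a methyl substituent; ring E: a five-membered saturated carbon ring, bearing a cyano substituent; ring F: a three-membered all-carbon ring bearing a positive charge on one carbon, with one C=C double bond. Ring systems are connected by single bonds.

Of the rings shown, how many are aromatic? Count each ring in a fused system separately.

4

Rings A and B form a fused bicyclic system (with one N–H) with 9 sp² atoms and 10 π electrons from ring double bonds plus a heteroatom lone pair. 10 = 4(2)+2, so the system is aromatic and both rings count as aromatic (indole).
Ring C has a continuous p-orbital overlap around the ring; 3 ring double bonds give 6 π electrons. That satisfies 4n+2 with n=1, so ring C is aromatic (benzene ring).
Ring D has one sp³ carbon, so it is not fully conjugated — not aromatic (cyclopentene ring).
Ring E has only sp³ atoms, so it is not fully conjugated — not aromatic (cyclopentane).
Ring F is fully conjugated (every ring atom contributes a p orbital); 1 ring double bond (2 π electrons) plus the carbocation's empty p orbital (0, but keeps the ring conjugated) give 2 π electrons. That satisfies 4n+2 with n=0, so ring F is aromatic (cyclopropenyl cation).
Aromatic: A, B, C, F. Total: 4.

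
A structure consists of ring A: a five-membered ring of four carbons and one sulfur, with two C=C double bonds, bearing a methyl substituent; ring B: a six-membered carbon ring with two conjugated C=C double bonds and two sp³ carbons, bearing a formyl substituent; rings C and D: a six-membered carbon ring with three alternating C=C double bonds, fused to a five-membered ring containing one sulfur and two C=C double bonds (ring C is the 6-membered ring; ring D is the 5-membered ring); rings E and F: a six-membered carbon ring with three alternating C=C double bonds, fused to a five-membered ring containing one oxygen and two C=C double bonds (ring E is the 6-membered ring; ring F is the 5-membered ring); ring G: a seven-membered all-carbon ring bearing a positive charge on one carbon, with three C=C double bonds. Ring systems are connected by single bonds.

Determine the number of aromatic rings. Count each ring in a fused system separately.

6

Ring A is planar and fully conjugated; 2 ring double bonds (4 π electrons) plus a heteroatom lone pair (2) give 6 π electrons. Since 6 = 4n+2 (n=1), ring A is aromatic (thiophene).
Ring B has two sp³ carbons, so it is not fully conjugated — not aromatic (1,3-cyclohexadiene).
Rings C and D form a fused bicyclic system (with one sulfur) with 9 sp² atoms and 10 π electrons from ring double bonds plus a heteroatom lone pair. 10 = 4(2)+2, so the system is aromatic and both rings count as aromatic (benzothiophene).
Rings E and F form a fused bicyclic system (with one oxygen) with 9 sp² atoms and 10 π electrons from ring double bonds plus a heteroatom lone pair. 10 = 4(2)+2, so the system is aromatic and both rings count as aromatic (benzofuran).
Ring G has a continuous p-orbital overlap around the ring; 3 ring double bonds (6 π electrons) plus the carbocation's empty p orbital (0, but keeps the ring conjugated) give 6 π electrons. That satisfies 4n+2 with n=1, so ring G is aromatic (tropylium cation).
Aromatic: A, C, D, E, F, G. Total: 6.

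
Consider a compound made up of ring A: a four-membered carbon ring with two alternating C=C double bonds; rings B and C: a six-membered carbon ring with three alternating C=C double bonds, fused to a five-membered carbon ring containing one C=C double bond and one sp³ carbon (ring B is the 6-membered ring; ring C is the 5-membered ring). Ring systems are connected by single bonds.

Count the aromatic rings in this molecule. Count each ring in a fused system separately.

1

Ring A has only sp² ring atoms; a planar conformation would have a fully conjugated π system of 4 electrons. But 4 = 4(1), which is 4n not 4n+2, so ring A is not aromatic (cyclobutadiene) — cyclobutadiene is antiaromatic and distorts to a rectangle.
Ring B is fully conjugated (every ring atom contributes a p orbital); 3 ring double bonds give 6 π electrons. 6 = 4(1)+2, so ring B is aromatic (benzene ring).
Ring C has one sp³ carbon, so it is not fully conjugated — not aromatic (cyclopentene ring).
Aromatic: B. Total: 1.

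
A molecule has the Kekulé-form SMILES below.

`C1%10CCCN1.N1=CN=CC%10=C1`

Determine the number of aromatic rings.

1

The SMILES encodes a five-membered saturated ring of four carbons and one N–H nitrogen; a six-membered ring with nitrogens at positions 1 and 3 and three alternating double bonds.
The 5-membered ring with one N–H has only sp³ atoms, so it is not fully conjugated — not aromatic (pyrrolidine).
The 6-membered ring with two nitrogens (1,3) is fully conjugated (every ring atom contributes a p orbital); 3 ring double bonds give 6 π electrons. That satisfies 4n+2 with n=1, so it is aromatic (pyrimidine).
1 of the 2 rings is aromatic. Total: 1.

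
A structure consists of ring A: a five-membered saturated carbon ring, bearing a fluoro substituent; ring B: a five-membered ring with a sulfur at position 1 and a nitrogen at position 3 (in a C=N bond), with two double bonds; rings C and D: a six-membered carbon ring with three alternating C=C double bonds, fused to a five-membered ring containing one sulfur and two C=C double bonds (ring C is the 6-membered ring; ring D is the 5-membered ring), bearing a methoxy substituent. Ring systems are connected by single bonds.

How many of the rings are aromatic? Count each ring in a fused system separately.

Ring A has only sp³ atoms, so it is not fully conjugated — not aromatic (cyclopentane).
Ring B is planar and fully conjugated; 2 ring double bonds (4 π electrons) plus a heteroatom lone pair (2) give 6 π electrons. Since 6 = 4n+2 (n=1), ring B is aromatic (thiazole).
Rings C and D form a fused bicyclic system (with one sulfur) with 9 sp² atoms and 10 π electrons from ring double bonds plus a heteroatom lone pair. 10 = 4(2)+2, so the system is aromatic and both rings count as aromatic (benzothiophene).
Aromatic: B, C, D. Total: 3.

3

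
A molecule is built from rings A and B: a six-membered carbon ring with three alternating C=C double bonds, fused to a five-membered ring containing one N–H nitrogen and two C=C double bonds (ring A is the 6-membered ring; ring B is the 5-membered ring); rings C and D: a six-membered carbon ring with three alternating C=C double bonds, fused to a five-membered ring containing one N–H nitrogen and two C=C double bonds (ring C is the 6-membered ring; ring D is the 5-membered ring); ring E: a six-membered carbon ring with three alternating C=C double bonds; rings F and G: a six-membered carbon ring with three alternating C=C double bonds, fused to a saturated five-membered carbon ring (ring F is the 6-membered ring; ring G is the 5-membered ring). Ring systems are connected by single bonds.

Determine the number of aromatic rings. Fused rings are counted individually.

Rings A and B form a fused bicyclic system (with one N–H) with 9 sp² atoms and 10 π electrons from ring double bonds plus a heteroatom lone pair. 10 = 4(2)+2, so the system is aromatic and both rings count as aromatic (indole).
Rings C and D form a fused bicyclic system (with one N–H) with 9 sp² atoms and 10 π electrons from ring double bonds plus a heteroatom lone pair. 10 = 4(2)+2, so the system is aromatic and both rings count as aromatic (indole).
Ring E has a continuous p-orbital overlap around the ring; 3 ring double bonds give 6 π electrons. That satisfies 4n+2 with n=1, so ring E is aromatic (benzene).
Ring F is fully conjugated (every ring atom contributes a p orbital); 3 ring double bonds give 6 π electrons. 6 = 4(1)+2, so ring F is aromatic (benzene ring).
Ring G has three sp³ carbons, so it is not fully conjugated — not aromatic (cyclopentane ring).
Aromatic: A, B, C, D, E, F. Total: 6.

6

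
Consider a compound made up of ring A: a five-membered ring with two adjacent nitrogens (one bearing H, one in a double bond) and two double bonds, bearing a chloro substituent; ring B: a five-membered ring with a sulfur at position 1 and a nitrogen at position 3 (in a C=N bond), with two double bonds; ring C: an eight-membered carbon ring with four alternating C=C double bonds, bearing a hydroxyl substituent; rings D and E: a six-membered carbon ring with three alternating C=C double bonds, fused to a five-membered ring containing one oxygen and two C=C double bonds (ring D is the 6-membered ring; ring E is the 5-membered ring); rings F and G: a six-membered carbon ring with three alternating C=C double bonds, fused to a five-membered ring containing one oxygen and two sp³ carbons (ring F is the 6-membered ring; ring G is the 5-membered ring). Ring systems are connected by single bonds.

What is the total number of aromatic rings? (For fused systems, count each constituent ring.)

5

Ring A is planar and fully conjugated; 2 ring double bonds (4 π electrons) plus a heteroatom lone pair (2) give 6 π electrons. Since 6 = 4n+2 (n=1), ring A is aromatic (pyrazole).
Ring B is planar and fully conjugated; 2 ring double bonds (4 π electrons) plus a heteroatom lone pair (2) give 6 π electrons. Since 6 = 4n+2 (n=1), ring B is aromatic (thiazole).
Ring C has only sp² ring atoms; a planar conformation would have a fully conjugated π system of 8 electrons. But 8 = 4(2), which is 4n not 4n+2, so ring C is not aromatic (cyclooctatetraene) — cyclooctatetraene distorts into a non-planar tub to avoid antiaromaticity.
Rings D and E form a fused bicyclic system (with one oxygen) with 9 sp² atoms and 10 π electrons from ring double bonds plus a heteroatom lone pair. 10 = 4(2)+2, so the system is aromatic and both rings count as aromatic (benzofuran).
Ring F is planar and fully conjugated; 3 ring double bonds give 6 π electrons. 6 = 4(1)+2, so ring F is aromatic (benzene ring).
Ring G has two sp³ carbons, so it is not fully conjugated — not aromatic (oxolane ring).
Aromatic: A, B, D, E, F. Total: 5.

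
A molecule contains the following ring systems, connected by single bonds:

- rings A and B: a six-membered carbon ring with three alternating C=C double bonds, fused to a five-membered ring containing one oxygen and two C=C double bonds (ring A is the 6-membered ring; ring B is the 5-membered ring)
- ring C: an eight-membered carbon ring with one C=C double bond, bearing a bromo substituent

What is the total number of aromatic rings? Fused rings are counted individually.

Rings A and B form a fused bicyclic system (with one oxygen) with 9 sp² atoms and 10 π electrons from ring double bonds plus a heteroatom lone pair. 10 = 4(2)+2, so the system is aromatic and both rings count as aromatic (benzofuran).
Ring C has six sp³ carbons, so it is not fully conjugated — not aromatic (cyclooctene).
Aromatic: A, B. Total: 2.

2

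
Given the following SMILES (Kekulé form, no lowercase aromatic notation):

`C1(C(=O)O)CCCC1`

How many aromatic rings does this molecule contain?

0

The SMILES encodes a five-membered saturated carbon ring.
The 5-membered ring has only sp³ atoms, so it is not fully conjugated — not aromatic (cyclopentane).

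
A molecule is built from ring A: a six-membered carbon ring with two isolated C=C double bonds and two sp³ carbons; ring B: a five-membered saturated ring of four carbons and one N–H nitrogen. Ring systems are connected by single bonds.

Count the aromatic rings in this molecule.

Ring A has two sp³ carbons, so it is not fully conjugated — not aromatic (1,4-cyclohexadiene).
Ring B has only sp³ atoms, so it is not fully conjugated — not aromatic (pyrrolidine).
No ring is aromatic. Total: 0.

0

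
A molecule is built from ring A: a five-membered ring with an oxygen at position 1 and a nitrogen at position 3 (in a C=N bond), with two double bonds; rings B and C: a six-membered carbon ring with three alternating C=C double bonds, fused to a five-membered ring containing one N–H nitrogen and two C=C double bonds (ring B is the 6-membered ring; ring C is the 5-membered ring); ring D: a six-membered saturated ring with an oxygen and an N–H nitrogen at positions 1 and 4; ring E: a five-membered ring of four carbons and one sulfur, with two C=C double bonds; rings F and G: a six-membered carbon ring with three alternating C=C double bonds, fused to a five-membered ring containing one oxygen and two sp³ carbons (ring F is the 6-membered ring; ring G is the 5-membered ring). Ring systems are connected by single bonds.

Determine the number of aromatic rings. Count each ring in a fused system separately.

Ring A is planar and fully conjugated; 2 ring double bonds (4 π electrons) plus a heteroatom lone pair (2) give 6 π electrons. 6 = 4(1)+2, so ring A is aromatic (oxazole).
Rings B and C form a fused bicyclic system (with one N–H) with 9 sp² atoms and 10 π electrons from ring double bonds plus a heteroatom lone pair. 10 = 4(2)+2, so the system is aromatic and both rings count as aromatic (indole).
Ring D has only sp³ atoms, so it is not fully conjugated — not aromatic (morpholine).
Ring E is fully conjugated (every ring atom contributes a p orbital); 2 ring double bonds (4 π electrons) plus a heteroatom lone pair (2) give 6 π electrons. 6 = 4(1)+2, so ring E is aromatic (thiophene).
Ring F has a continuous p-orbital overlap around the ring; 3 ring double bonds give 6 π electrons. Since 6 = 4n+2 (n=1), ring F is aromatic (benzene ring).
Ring G has two sp³ carbons, so it is not fully conjugated — not aromatic (oxolane ring).
Aromatic: A, B, C, E, F. Total: 5.

5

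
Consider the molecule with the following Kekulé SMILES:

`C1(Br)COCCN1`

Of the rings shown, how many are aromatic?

The SMILES encodes a six-membered saturated ring with an oxygen and an N–H nitrogen at positions 1 and 4.
The 6-membered ring with one oxygen and one N–H (1,4) has only sp³ atoms, so it is not fully conjugated — not aromatic (morpholine).

0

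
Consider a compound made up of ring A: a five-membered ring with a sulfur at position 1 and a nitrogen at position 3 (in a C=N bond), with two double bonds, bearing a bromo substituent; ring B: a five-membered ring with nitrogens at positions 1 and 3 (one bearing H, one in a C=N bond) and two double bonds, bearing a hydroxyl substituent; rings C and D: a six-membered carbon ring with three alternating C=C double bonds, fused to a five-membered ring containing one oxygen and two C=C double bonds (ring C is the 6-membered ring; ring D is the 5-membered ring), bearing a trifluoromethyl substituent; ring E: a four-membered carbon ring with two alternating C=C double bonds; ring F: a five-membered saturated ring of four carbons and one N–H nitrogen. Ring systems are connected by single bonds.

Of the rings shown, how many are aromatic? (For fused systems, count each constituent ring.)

Ring A is planar and fully conjugated; 2 ring double bonds (4 π electrons) plus a heteroatom lone pair (2) give 6 π electrons. 6 = 4(1)+2, so ring A is aromatic (thiazole).
Ring B is planar and fully conjugated; 2 ring double bonds (4 π electrons) plus a heteroatom lone pair (2) give 6 π electrons. Since 6 = 4n+2 (n=1), ring B is aromatic (imidazole).
Rings C and D form a fused bicyclic system (with one oxygen) with 9 sp² atoms and 10 π electrons from ring double bonds plus a heteroatom lone pair. 10 = 4(2)+2, so the system is aromatic and both rings count as aromatic (benzofuran).
Ring E has only sp² ring atoms; a planar conformation would have a fully conjugated π system of 4 electrons. But 4 = 4(1), which is 4n not 4n+2, so ring E is not aromatic (cyclobutadiene) — cyclobutadiene is antiaromatic and distorts to a rectangle.
Ring F has only sp³ atoms, so it is not fully conjugated — not aromatic (pyrrolidine).
Aromatic: A, B, C, D. Total: 4.

4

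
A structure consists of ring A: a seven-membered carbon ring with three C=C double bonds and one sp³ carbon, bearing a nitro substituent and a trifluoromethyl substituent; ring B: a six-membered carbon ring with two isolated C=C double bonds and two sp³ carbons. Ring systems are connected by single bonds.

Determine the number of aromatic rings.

0

Ring A has one sp³ carbon, so it is not fully conjugated — not aromatic (cycloheptatriene).
Ring B has two sp³ carbons, so it is not fully conjugated — not aromatic (1,4-cyclohexadiene).
No ring is aromatic. Total: 0.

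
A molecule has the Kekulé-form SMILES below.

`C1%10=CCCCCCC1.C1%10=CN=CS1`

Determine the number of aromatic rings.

The SMILES encodes an eight-membered carbon ring with one C=C double bond; a five-membered ring with a sulfur at position 1 and a nitrogen at position 3 (in a C=N bond), with two double bonds.
The 8-membered ring has six sp³ carbons, so it is not fully conjugated — not aromatic (cyclooctene).
The 5-membered ring with one sulfur and one =N– has a continuous p-orbital overlap around the ring; 2 ring double bonds (4 π electrons) plus a heteroatom lone pair (2) give 6 π electrons. That satisfies 4n+2 with n=1, so it is aromatic (thiazole).
1 of the 2 rings is aromatic. Total: 1.

1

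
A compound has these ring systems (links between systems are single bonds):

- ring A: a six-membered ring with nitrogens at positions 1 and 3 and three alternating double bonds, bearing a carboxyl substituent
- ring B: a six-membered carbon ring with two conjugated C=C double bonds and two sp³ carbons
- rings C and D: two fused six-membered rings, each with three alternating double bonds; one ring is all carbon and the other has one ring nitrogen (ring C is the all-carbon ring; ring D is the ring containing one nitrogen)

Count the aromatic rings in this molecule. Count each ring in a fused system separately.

Ring A has a continuous p-orbital overlap around the ring; 3 ring double bonds give 6 π electrons. 6 = 4(1)+2, so ring A is aromatic (pyrimidine).
Ring B has two sp³ carbons, so it is not fully conjugated — not aromatic (1,3-cyclohexadiene).
Rings C and D form a fused bicyclic system (with one nitrogen) with 10 sp² atoms and 10 π electrons from ring double bonds. 10 = 4(2)+2, so the system is aromatic and both rings count as aromatic (quinoline).
Aromatic: A, C, D. Total: 3.

3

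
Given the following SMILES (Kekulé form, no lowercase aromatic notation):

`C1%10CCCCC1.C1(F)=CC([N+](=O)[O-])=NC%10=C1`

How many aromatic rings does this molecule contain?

The SMILES encodes a six-membered saturated carbon ring; a six-membered ring of five carbons and one nitrogen with three alternating double bonds.
The 6-membered ring has only sp³ atoms, so it is not fully conjugated — not aromatic (cyclohexane).
The 6-membered ring with one nitrogen is planar and fully conjugated; 3 ring double bonds give 6 π electrons. That satisfies 4n+2 with n=1, so it is aromatic (pyridine).
1 of the 2 rings is aromatic. Total: 1.

1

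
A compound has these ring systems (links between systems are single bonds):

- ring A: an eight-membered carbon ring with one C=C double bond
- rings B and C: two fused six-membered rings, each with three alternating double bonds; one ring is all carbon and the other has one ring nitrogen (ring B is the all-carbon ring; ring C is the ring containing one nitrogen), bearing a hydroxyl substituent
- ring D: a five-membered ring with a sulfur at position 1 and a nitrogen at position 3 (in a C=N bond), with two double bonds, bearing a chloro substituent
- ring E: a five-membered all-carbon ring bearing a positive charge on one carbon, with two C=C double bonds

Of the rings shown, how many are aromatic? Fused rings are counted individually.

Ring A has six sp³ carbons, so it is not fully conjugated — not aromatic (cyclooctene).
Rings B and C form a fused bicyclic system (with one nitrogen) with 10 sp² atoms and 10 π electrons from ring double bonds. 10 = 4(2)+2, so the system is aromatic and both rings count as aromatic (quinoline).
Ring D is fully conjugated (every ring atom contributes a p orbital); 2 ring double bonds (4 π electrons) plus a heteroatom lone pair (2) give 6 π electrons. 6 = 4(1)+2, so ring D is aromatic (thiazole).
Ring E has only sp² ring atoms; a planar conformation would have a fully conjugated π system of 4 electrons. But 4 = 4(1), which is 4n not 4n+2, so ring E is not aromatic (cyclopentadienyl cation).
Aromatic: B, C, D. Total: 3.

3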